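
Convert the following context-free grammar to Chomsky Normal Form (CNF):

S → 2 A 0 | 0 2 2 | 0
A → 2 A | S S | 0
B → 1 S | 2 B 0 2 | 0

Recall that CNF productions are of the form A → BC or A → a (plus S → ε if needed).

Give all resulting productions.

T2 → 2; T0 → 0; S → 0; A → 0; T1 → 1; B → 0; S → T2 X0; X0 → A T0; S → T0 X1; X1 → T2 T2; A → T2 A; A → S S; B → T1 S; B → T2 X2; X2 → B X3; X3 → T0 T2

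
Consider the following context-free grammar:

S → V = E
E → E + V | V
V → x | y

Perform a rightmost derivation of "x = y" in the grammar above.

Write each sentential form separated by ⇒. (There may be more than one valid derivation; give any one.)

S ⇒ V = E ⇒ V = V ⇒ V = y ⇒ x = y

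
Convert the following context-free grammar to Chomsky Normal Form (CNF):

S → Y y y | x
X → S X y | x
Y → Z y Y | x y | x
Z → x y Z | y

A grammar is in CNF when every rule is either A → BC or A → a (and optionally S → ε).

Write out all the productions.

TY → y; S → x; X → x; TX → x; Y → x; Z → y; S → Y X0; X0 → TY TY; X → S X1; X1 → X TY; Y → Z X2; X2 → TY Y; Y → TX TY; Z → TX X3; X3 → TY Z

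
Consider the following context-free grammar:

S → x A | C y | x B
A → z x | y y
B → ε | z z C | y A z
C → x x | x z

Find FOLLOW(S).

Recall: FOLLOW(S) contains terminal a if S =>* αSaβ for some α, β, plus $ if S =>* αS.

We compute FOLLOW(S) using the standard algorithm.
FOLLOW(S) starts with {$}.
FIRST(A) = {y, z}
FIRST(B) = {y, z, ε}
FIRST(C) = {x}
FIRST(S) = {x}
FOLLOW(A) = {$, z}
FOLLOW(B) = {$}
FOLLOW(C) = {$, y}
FOLLOW(S) = {$}
Therefore, FOLLOW(S) = {$}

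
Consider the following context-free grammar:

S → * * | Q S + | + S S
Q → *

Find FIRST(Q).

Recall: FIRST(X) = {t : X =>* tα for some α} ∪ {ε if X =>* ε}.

We compute FIRST(Q) using the standard algorithm.
FIRST(Q) = {*}
FIRST(S) = {*, +}
Therefore, FIRST(Q) = {*}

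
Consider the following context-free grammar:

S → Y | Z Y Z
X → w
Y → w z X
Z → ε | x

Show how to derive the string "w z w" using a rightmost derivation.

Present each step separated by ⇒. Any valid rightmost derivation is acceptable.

S ⇒ Y ⇒ w z X ⇒ w z w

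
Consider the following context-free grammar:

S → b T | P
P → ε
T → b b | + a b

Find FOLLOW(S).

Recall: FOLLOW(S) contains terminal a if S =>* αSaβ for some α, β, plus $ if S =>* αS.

We compute FOLLOW(S) using the standard algorithm.
FOLLOW(S) starts with {$}.
FIRST(P) = {ε}
FIRST(S) = {b, ε}
FIRST(T) = {+, b}
FOLLOW(P) = {$}
FOLLOW(S) = {$}
FOLLOW(T) = {$}
Therefore, FOLLOW(S) = {$}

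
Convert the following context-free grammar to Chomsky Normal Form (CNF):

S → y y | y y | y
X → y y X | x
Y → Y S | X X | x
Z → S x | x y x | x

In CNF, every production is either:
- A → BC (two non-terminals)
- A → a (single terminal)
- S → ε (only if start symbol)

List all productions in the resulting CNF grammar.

TY → y; S → y; X → x; Y → x; TX → x; Z → x; S → TY TY; S → TY TY; X → TY X0; X0 → TY X; Y → Y S; Y → X X; Z → S TX; Z → TX X1; X1 → TY TX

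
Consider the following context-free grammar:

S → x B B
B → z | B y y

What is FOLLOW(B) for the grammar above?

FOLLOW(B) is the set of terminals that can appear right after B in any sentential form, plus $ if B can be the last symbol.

We compute FOLLOW(B) using the standard algorithm.
FOLLOW(S) starts with {$}.
FIRST(B) = {z}
FIRST(S) = {x}
FOLLOW(B) = {$, y, z}
FOLLOW(S) = {$}
Therefore, FOLLOW(B) = {$, y, z}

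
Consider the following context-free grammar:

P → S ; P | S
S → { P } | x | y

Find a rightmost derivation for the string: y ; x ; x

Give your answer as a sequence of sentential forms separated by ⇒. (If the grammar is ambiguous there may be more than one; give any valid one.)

P ⇒ S ; P ⇒ S ; S ; P ⇒ S ; S ; S ⇒ S ; S ; x ⇒ S ; x ; x ⇒ y ; x ; x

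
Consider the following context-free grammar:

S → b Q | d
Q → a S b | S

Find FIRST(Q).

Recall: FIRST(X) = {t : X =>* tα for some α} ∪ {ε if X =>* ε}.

We compute FIRST(Q) using the standard algorithm.
FIRST(Q) = {a, b, d}
FIRST(S) = {b, d}
Therefore, FIRST(Q) = {a, b, d}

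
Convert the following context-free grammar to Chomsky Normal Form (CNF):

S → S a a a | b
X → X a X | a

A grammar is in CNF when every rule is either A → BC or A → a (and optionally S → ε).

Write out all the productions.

TA → a; S → b; X → a; S → S X0; X0 → TA X1; X1 → TA TA; X → X X2; X2 → TA X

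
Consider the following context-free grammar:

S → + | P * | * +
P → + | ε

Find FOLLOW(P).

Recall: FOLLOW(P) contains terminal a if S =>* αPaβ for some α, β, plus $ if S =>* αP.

We compute FOLLOW(P) using the standard algorithm.
FOLLOW(S) starts with {$}.
FIRST(P) = {+, ε}
FIRST(S) = {*, +}
FOLLOW(P) = {*}
FOLLOW(S) = {$}
Therefore, FOLLOW(P) = {*}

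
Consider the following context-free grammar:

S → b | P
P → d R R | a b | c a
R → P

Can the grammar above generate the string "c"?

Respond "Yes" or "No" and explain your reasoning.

No - no valid derivation exists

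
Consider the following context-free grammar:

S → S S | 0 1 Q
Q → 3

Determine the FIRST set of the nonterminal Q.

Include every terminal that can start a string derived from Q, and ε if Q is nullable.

We compute FIRST(Q) using the standard algorithm.
FIRST(Q) = {3}
FIRST(S) = {0}
Therefore, FIRST(Q) = {3}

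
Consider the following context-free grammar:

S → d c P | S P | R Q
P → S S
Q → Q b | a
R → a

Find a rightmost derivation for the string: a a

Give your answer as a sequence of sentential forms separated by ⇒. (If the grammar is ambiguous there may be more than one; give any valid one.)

S ⇒ R Q ⇒ R a ⇒ a a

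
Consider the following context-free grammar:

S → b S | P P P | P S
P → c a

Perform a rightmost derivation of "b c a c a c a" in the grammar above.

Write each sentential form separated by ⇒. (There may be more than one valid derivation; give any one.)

S ⇒ b S ⇒ b P P P ⇒ b P P c a ⇒ b P c a c a ⇒ b c a c a c a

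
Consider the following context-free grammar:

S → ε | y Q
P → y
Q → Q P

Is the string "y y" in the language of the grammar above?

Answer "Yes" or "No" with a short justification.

No - no valid derivation exists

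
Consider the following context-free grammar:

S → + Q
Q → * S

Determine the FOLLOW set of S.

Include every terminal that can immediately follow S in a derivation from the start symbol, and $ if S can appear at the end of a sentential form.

We compute FOLLOW(S) using the standard algorithm.
FOLLOW(S) starts with {$}.
FIRST(Q) = {*}
FIRST(S) = {+}
FOLLOW(Q) = {$}
FOLLOW(S) = {$}
Therefore, FOLLOW(S) = {$}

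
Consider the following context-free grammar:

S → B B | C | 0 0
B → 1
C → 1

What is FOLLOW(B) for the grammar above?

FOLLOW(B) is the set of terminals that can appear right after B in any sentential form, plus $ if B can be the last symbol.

We compute FOLLOW(B) using the standard algorithm.
FOLLOW(S) starts with {$}.
FIRST(B) = {1}
FIRST(C) = {1}
FIRST(S) = {0, 1}
FOLLOW(B) = {$, 1}
FOLLOW(C) = {$}
FOLLOW(S) = {$}
Therefore, FOLLOW(B) = {$, 1}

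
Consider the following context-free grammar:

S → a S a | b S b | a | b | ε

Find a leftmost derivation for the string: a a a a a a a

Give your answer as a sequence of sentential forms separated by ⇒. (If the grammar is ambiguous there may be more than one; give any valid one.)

S ⇒ a S a ⇒ a a S a a ⇒ a a a S a a a ⇒ a a a a a a a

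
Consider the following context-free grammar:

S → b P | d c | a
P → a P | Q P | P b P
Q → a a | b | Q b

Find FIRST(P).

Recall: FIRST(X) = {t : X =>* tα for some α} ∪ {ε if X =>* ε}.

We compute FIRST(P) using the standard algorithm.
FIRST(P) = {a, b}
FIRST(Q) = {a, b}
FIRST(S) = {a, b, d}
Therefore, FIRST(P) = {a, b}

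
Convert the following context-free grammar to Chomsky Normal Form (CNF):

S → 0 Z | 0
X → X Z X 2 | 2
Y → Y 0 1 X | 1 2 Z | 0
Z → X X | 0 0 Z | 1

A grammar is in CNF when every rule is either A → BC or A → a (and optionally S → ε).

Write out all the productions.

T0 → 0; S → 0; T2 → 2; X → 2; T1 → 1; Y → 0; Z → 1; S → T0 Z; X → X X0; X0 → Z X1; X1 → X T2; Y → Y X2; X2 → T0 X3; X3 → T1 X; Y → T1 X4; X4 → T2 Z; Z → X X; Z → T0 X5; X5 → T0 Z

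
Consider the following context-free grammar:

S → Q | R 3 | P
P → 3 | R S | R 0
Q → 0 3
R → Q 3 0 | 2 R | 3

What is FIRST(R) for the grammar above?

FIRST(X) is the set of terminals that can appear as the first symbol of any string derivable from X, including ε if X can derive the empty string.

We compute FIRST(R) using the standard algorithm.
FIRST(P) = {0, 2, 3}
FIRST(Q) = {0}
FIRST(R) = {0, 2, 3}
FIRST(S) = {0, 2, 3}
Therefore, FIRST(R) = {0, 2, 3}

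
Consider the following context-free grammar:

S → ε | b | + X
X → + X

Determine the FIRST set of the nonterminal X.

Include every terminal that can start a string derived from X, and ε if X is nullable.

We compute FIRST(X) using the standard algorithm.
FIRST(S) = {+, b, ε}
FIRST(X) = {+}
Therefore, FIRST(X) = {+}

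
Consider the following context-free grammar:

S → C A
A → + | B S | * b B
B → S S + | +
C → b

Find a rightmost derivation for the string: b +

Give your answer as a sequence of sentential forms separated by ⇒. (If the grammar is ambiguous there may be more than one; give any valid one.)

S ⇒ C A ⇒ C + ⇒ b +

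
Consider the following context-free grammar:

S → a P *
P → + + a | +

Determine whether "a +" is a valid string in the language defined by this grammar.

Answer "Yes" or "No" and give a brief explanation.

No - no valid derivation exists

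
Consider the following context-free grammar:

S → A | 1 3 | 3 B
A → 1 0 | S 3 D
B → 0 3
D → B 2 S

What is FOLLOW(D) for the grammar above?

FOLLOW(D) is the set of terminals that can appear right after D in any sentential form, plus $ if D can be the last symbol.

We compute FOLLOW(D) using the standard algorithm.
FOLLOW(S) starts with {$}.
FIRST(A) = {1, 3}
FIRST(B) = {0}
FIRST(D) = {0}
FIRST(S) = {1, 3}
FOLLOW(A) = {$, 3}
FOLLOW(B) = {$, 2, 3}
FOLLOW(D) = {$, 3}
FOLLOW(S) = {$, 3}
Therefore, FOLLOW(D) = {$, 3}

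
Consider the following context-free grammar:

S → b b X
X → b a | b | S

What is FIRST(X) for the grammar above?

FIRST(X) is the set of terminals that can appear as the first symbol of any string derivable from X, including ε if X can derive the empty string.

We compute FIRST(X) using the standard algorithm.
FIRST(S) = {b}
FIRST(X) = {b}
Therefore, FIRST(X) = {b}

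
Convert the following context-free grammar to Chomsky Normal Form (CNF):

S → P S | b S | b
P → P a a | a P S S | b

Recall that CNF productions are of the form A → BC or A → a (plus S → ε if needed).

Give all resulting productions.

TB → b; S → b; TA → a; P → b; S → P S; S → TB S; P → P X0; X0 → TA TA; P → TA X1; X1 → P X2; X2 → S S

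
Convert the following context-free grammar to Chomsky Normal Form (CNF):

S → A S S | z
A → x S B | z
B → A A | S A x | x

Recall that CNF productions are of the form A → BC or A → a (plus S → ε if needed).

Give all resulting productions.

S → z; TX → x; A → z; B → x; S → A X0; X0 → S S; A → TX X1; X1 → S B; B → A A; B → S X2; X2 → A TX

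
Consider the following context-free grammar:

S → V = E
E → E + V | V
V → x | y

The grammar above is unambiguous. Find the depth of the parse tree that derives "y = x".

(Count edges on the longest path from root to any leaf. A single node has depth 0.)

3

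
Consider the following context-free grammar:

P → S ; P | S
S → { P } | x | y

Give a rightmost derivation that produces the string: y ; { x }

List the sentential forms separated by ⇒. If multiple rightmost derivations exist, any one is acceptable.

P ⇒ S ; P ⇒ S ; S ⇒ S ; { P } ⇒ S ; { S } ⇒ S ; { x } ⇒ y ; { x }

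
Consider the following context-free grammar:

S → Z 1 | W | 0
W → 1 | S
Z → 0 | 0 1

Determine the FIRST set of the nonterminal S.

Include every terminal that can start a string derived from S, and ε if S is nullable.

We compute FIRST(S) using the standard algorithm.
FIRST(S) = {0, 1}
FIRST(W) = {0, 1}
FIRST(Z) = {0}
Therefore, FIRST(S) = {0, 1}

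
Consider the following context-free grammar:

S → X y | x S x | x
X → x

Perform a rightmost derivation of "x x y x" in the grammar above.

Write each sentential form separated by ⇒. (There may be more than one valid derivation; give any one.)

S ⇒ x S x ⇒ x X y x ⇒ x x y x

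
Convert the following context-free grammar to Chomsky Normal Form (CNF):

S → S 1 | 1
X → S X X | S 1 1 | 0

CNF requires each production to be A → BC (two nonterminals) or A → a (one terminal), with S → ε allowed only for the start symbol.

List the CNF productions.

T1 → 1; S → 1; X → 0; S → S T1; X → S X0; X0 → X X; X → S X1; X1 → T1 T1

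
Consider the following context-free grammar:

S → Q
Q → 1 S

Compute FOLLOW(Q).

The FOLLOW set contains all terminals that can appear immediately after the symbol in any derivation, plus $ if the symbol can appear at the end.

We compute FOLLOW(Q) using the standard algorithm.
FOLLOW(S) starts with {$}.
FIRST(Q) = {1}
FIRST(S) = {1}
FOLLOW(Q) = {$}
FOLLOW(S) = {$}
Therefore, FOLLOW(Q) = {$}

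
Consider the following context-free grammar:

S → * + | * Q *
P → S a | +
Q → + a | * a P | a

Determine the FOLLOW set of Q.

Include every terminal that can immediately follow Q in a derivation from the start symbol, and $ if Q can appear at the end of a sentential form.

We compute FOLLOW(Q) using the standard algorithm.
FOLLOW(S) starts with {$}.
FIRST(P) = {*, +}
FIRST(Q) = {*, +, a}
FIRST(S) = {*}
FOLLOW(P) = {*}
FOLLOW(Q) = {*}
FOLLOW(S) = {$, a}
Therefore, FOLLOW(Q) = {*}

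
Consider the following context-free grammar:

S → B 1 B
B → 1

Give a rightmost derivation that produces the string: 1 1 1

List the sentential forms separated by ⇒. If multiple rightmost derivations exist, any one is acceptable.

S ⇒ B 1 B ⇒ B 1 1 ⇒ 1 1 1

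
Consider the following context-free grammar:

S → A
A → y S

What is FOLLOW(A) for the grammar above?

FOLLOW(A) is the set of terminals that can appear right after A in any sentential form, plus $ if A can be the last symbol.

We compute FOLLOW(A) using the standard algorithm.
FOLLOW(S) starts with {$}.
FIRST(A) = {y}
FIRST(S) = {y}
FOLLOW(A) = {$}
FOLLOW(S) = {$}
Therefore, FOLLOW(A) = {$}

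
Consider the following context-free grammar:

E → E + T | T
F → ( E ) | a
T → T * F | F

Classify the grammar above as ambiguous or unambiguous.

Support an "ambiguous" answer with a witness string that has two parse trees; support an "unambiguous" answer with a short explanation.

Unambiguous - every string in the language has a unique parse tree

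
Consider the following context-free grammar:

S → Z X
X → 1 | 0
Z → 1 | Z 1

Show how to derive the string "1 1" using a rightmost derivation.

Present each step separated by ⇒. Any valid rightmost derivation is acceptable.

S ⇒ Z X ⇒ Z 1 ⇒ 1 1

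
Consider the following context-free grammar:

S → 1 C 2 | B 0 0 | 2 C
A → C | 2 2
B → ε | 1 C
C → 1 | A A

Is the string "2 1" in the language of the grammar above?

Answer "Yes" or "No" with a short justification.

Yes - a valid derivation exists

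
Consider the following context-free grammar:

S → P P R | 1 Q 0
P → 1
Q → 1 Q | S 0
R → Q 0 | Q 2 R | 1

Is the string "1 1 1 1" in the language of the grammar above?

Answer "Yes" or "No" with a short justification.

No - no valid derivation exists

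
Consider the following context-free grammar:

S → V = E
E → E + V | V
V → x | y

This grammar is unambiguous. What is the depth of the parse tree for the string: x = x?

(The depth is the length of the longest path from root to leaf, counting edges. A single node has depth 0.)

3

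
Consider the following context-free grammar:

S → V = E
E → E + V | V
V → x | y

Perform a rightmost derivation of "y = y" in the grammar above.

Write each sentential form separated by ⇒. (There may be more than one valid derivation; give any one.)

S ⇒ V = E ⇒ V = V ⇒ V = y ⇒ y = y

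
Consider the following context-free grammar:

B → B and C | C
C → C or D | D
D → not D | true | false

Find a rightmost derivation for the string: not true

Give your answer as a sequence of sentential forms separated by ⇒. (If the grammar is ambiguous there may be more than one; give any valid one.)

B ⇒ C ⇒ D ⇒ not D ⇒ not true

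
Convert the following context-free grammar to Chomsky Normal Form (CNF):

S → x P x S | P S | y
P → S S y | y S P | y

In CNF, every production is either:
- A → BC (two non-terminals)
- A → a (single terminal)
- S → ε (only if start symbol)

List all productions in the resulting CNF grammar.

TX → x; S → y; TY → y; P → y; S → TX X0; X0 → P X1; X1 → TX S; S → P S; P → S X2; X2 → S TY; P → TY X3; X3 → S P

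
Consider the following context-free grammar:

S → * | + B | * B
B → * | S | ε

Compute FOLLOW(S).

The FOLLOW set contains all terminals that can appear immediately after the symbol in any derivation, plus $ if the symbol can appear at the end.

We compute FOLLOW(S) using the standard algorithm.
FOLLOW(S) starts with {$}.
FIRST(B) = {*, +, ε}
FIRST(S) = {*, +}
FOLLOW(B) = {$}
FOLLOW(S) = {$}
Therefore, FOLLOW(S) = {$}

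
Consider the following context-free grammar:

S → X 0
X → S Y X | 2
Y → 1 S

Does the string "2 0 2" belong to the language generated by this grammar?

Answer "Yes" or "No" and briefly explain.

No - no valid derivation exists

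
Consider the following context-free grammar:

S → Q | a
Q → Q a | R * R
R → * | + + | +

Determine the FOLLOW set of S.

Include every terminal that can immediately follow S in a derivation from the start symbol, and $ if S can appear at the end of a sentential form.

We compute FOLLOW(S) using the standard algorithm.
FOLLOW(S) starts with {$}.
FIRST(Q) = {*, +}
FIRST(R) = {*, +}
FIRST(S) = {*, +, a}
FOLLOW(Q) = {$, a}
FOLLOW(R) = {$, *, a}
FOLLOW(S) = {$}
Therefore, FOLLOW(S) = {$}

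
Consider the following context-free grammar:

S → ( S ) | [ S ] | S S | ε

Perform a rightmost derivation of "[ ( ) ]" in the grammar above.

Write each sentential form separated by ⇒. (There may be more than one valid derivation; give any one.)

S ⇒ [ S ] ⇒ [ ( S ) ] ⇒ [ ( ) ]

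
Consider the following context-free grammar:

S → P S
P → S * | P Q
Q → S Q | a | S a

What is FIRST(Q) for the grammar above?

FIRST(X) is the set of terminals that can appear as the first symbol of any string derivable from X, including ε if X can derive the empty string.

We compute FIRST(Q) using the standard algorithm.
FIRST(P) = {}
FIRST(Q) = {a}
FIRST(S) = {}
Therefore, FIRST(Q) = {a}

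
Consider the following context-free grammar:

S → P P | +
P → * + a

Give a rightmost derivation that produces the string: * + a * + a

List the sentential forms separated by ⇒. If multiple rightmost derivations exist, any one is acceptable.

S ⇒ P P ⇒ P * + a ⇒ * + a * + a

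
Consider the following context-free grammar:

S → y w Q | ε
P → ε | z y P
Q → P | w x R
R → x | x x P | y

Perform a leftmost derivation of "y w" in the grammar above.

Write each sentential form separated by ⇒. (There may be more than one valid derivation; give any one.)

S ⇒ y w Q ⇒ y w P ⇒ y w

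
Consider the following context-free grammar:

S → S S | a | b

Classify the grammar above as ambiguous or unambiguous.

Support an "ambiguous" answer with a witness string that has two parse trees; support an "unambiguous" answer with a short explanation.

Ambiguous - the string 'b a b b a a' has two distinct parse trees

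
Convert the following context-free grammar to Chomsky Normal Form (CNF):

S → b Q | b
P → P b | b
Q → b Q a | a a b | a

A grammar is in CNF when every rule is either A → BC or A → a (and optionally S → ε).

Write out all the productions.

TB → b; S → b; P → b; TA → a; Q → a; S → TB Q; P → P TB; Q → TB X0; X0 → Q TA; Q → TA X1; X1 → TA TB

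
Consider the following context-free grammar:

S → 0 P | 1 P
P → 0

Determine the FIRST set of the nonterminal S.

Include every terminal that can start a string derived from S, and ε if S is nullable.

We compute FIRST(S) using the standard algorithm.
FIRST(P) = {0}
FIRST(S) = {0, 1}
Therefore, FIRST(S) = {0, 1}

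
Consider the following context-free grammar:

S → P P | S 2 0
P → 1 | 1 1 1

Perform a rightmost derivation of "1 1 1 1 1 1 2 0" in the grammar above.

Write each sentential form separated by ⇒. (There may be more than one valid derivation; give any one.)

S ⇒ S 2 0 ⇒ P P 2 0 ⇒ P 1 1 1 2 0 ⇒ 1 1 1 1 1 1 2 0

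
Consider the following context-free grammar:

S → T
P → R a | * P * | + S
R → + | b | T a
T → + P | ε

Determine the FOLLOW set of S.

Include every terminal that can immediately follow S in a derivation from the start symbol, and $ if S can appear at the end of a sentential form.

We compute FOLLOW(S) using the standard algorithm.
FOLLOW(S) starts with {$}.
FIRST(P) = {*, +, a, b}
FIRST(R) = {+, a, b}
FIRST(S) = {+, ε}
FIRST(T) = {+, ε}
FOLLOW(P) = {$, *, a}
FOLLOW(R) = {a}
FOLLOW(S) = {$, *, a}
FOLLOW(T) = {$, *, a}
Therefore, FOLLOW(S) = {$, *, a}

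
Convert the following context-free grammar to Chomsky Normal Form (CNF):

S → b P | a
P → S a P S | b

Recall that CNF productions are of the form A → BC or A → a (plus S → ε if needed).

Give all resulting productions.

TB → b; S → a; TA → a; P → b; S → TB P; P → S X0; X0 → TA X1; X1 → P S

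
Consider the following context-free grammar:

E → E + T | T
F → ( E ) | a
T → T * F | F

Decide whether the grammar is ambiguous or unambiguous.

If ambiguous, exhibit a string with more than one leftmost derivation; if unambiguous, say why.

Unambiguous - every string in the language has a unique leftmost derivation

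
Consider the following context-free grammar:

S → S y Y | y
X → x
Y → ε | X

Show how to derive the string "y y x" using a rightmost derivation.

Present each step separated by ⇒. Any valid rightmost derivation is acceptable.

S ⇒ S y Y ⇒ S y X ⇒ S y x ⇒ y y x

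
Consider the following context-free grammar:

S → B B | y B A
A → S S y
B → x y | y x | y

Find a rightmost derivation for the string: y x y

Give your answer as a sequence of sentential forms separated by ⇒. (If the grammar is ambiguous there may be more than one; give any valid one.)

S ⇒ B B ⇒ B x y ⇒ y x y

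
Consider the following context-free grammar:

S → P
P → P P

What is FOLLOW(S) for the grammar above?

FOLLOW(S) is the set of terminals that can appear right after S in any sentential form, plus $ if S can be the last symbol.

We compute FOLLOW(S) using the standard algorithm.
FOLLOW(S) starts with {$}.
FIRST(P) = {}
FIRST(S) = {}
FOLLOW(P) = {$}
FOLLOW(S) = {$}
Therefore, FOLLOW(S) = {$}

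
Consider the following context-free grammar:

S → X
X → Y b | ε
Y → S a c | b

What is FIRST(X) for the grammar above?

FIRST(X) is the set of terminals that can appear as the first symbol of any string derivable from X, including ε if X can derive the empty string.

We compute FIRST(X) using the standard algorithm.
FIRST(S) = {a, b, ε}
FIRST(X) = {a, b, ε}
FIRST(Y) = {a, b}
Therefore, FIRST(X) = {a, b, ε}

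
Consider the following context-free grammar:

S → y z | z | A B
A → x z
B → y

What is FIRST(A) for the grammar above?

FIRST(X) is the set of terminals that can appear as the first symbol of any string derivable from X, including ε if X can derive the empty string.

We compute FIRST(A) using the standard algorithm.
FIRST(A) = {x}
FIRST(B) = {y}
FIRST(S) = {x, y, z}
Therefore, FIRST(A) = {x}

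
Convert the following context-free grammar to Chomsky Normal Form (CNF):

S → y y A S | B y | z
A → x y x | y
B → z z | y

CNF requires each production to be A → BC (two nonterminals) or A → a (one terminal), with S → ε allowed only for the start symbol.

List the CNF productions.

TY → y; S → z; TX → x; A → y; TZ → z; B → y; S → TY X0; X0 → TY X1; X1 → A S; S → B TY; A → TX X2; X2 → TY TX; B → TZ TZ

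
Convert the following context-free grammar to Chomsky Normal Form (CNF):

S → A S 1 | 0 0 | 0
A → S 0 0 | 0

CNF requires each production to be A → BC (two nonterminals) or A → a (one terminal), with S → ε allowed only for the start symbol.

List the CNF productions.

T1 → 1; T0 → 0; S → 0; A → 0; S → A X0; X0 → S T1; S → T0 T0; A → S X1; X1 → T0 T0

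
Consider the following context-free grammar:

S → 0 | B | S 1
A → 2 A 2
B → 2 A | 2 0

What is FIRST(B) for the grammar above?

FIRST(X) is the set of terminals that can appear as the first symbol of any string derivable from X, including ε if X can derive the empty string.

We compute FIRST(B) using the standard algorithm.
FIRST(A) = {2}
FIRST(B) = {2}
FIRST(S) = {0, 2}
Therefore, FIRST(B) = {2}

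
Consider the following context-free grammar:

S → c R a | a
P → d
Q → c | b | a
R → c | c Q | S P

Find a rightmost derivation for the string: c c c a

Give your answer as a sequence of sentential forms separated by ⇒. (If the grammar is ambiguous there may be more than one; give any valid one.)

S ⇒ c R a ⇒ c c Q a ⇒ c c c a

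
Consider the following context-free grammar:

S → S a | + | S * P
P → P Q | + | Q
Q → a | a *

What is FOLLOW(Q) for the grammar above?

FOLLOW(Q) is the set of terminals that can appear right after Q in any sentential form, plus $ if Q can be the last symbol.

We compute FOLLOW(Q) using the standard algorithm.
FOLLOW(S) starts with {$}.
FIRST(P) = {+, a}
FIRST(Q) = {a}
FIRST(S) = {+}
FOLLOW(P) = {$, *, a}
FOLLOW(Q) = {$, *, a}
FOLLOW(S) = {$, *, a}
Therefore, FOLLOW(Q) = {$, *, a}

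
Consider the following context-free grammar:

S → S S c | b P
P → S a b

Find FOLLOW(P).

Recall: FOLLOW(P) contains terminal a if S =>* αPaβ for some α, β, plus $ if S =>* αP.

We compute FOLLOW(P) using the standard algorithm.
FOLLOW(S) starts with {$}.
FIRST(P) = {b}
FIRST(S) = {b}
FOLLOW(P) = {$, a, b, c}
FOLLOW(S) = {$, a, b, c}
Therefore, FOLLOW(P) = {$, a, b, c}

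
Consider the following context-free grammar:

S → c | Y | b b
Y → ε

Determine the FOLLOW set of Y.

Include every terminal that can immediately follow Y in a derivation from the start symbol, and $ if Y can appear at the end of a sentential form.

We compute FOLLOW(Y) using the standard algorithm.
FOLLOW(S) starts with {$}.
FIRST(S) = {b, c, ε}
FIRST(Y) = {ε}
FOLLOW(S) = {$}
FOLLOW(Y) = {$}
Therefore, FOLLOW(Y) = {$}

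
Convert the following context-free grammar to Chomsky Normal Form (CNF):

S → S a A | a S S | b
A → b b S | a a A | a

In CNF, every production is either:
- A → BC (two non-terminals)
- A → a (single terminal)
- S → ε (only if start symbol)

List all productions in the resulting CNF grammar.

TA → a; S → b; TB → b; A → a; S → S X0; X0 → TA A; S → TA X1; X1 → S S; A → TB X2; X2 → TB S; A → TA X3; X3 → TA A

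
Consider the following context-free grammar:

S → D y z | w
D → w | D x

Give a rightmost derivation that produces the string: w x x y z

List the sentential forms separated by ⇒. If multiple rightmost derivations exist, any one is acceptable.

S ⇒ D y z ⇒ D x y z ⇒ D x x y z ⇒ w x x y z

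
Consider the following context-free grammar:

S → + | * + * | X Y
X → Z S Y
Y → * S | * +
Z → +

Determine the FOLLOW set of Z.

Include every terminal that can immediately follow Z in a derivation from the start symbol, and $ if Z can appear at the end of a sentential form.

We compute FOLLOW(Z) using the standard algorithm.
FOLLOW(S) starts with {$}.
FIRST(S) = {*, +}
FIRST(X) = {+}
FIRST(Y) = {*}
FIRST(Z) = {+}
FOLLOW(S) = {$, *}
FOLLOW(X) = {*}
FOLLOW(Y) = {$, *}
FOLLOW(Z) = {*, +}
Therefore, FOLLOW(Z) = {*, +}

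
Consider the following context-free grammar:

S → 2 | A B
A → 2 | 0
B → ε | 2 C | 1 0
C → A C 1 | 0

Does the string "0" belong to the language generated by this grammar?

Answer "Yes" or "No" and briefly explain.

Yes - a valid derivation exists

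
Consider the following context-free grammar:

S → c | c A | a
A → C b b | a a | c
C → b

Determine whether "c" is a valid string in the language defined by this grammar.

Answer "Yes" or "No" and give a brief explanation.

Yes - a valid derivation exists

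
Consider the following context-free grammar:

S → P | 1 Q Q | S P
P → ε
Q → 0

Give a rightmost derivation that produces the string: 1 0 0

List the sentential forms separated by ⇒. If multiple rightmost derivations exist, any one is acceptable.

S ⇒ 1 Q Q ⇒ 1 Q 0 ⇒ 1 0 0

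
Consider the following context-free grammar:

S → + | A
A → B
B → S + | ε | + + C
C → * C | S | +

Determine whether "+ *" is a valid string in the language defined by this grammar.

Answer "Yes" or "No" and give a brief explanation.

No - no valid derivation exists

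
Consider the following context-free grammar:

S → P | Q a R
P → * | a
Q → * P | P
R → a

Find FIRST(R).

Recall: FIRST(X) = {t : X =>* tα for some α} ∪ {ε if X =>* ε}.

We compute FIRST(R) using the standard algorithm.
FIRST(P) = {*, a}
FIRST(Q) = {*, a}
FIRST(R) = {a}
FIRST(S) = {*, a}
Therefore, FIRST(R) = {a}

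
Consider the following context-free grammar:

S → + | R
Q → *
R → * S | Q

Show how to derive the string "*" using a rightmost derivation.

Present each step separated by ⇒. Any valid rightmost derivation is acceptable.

S ⇒ R ⇒ Q ⇒ *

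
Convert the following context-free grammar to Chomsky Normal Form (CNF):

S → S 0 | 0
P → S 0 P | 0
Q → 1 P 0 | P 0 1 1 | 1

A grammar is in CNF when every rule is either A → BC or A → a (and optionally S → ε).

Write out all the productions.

T0 → 0; S → 0; P → 0; T1 → 1; Q → 1; S → S T0; P → S X0; X0 → T0 P; Q → T1 X1; X1 → P T0; Q → P X2; X2 → T0 X3; X3 → T1 T1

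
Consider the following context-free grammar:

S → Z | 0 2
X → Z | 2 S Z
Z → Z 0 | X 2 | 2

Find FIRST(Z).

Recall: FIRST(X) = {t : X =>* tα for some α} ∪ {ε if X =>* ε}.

We compute FIRST(Z) using the standard algorithm.
FIRST(S) = {0, 2}
FIRST(X) = {2}
FIRST(Z) = {2}
Therefore, FIRST(Z) = {2}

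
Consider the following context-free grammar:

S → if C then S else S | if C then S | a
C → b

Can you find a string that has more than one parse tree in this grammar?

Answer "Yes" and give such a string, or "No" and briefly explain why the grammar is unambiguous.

Yes - the string 'if b then if b then a else a' has two distinct parse trees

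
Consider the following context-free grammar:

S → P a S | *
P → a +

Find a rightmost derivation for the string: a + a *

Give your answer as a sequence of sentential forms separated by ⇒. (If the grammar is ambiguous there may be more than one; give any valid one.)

S ⇒ P a S ⇒ P a * ⇒ a + a *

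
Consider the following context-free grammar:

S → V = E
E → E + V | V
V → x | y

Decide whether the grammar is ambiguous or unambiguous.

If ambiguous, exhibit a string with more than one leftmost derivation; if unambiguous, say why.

Unambiguous - every string in the language has a unique leftmost derivation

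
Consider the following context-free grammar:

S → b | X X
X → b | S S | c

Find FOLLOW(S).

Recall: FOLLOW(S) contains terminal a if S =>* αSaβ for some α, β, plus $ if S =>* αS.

We compute FOLLOW(S) using the standard algorithm.
FOLLOW(S) starts with {$}.
FIRST(S) = {b, c}
FIRST(X) = {b, c}
FOLLOW(S) = {$, b, c}
FOLLOW(X) = {$, b, c}
Therefore, FOLLOW(S) = {$, b, c}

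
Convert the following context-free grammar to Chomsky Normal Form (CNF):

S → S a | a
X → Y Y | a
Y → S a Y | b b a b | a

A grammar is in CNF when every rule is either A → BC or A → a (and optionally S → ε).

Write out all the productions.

TA → a; S → a; X → a; TB → b; Y → a; S → S TA; X → Y Y; Y → S X0; X0 → TA Y; Y → TB X1; X1 → TB X2; X2 → TA TB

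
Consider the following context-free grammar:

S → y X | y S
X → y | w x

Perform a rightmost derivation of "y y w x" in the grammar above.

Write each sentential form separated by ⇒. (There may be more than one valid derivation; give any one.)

S ⇒ y S ⇒ y y X ⇒ y y w x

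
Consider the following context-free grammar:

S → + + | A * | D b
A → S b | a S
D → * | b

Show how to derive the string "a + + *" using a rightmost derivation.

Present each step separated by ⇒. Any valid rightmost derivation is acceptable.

S ⇒ A * ⇒ a S * ⇒ a + + *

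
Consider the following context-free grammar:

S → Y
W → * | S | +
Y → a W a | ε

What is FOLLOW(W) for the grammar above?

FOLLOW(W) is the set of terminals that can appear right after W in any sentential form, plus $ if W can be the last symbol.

We compute FOLLOW(W) using the standard algorithm.
FOLLOW(S) starts with {$}.
FIRST(S) = {a, ε}
FIRST(W) = {*, +, a, ε}
FIRST(Y) = {a, ε}
FOLLOW(S) = {$, a}
FOLLOW(W) = {a}
FOLLOW(Y) = {$, a}
Therefore, FOLLOW(W) = {a}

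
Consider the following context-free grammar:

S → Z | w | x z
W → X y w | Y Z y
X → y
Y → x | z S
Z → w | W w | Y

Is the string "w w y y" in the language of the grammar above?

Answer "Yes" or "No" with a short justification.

No - no valid derivation exists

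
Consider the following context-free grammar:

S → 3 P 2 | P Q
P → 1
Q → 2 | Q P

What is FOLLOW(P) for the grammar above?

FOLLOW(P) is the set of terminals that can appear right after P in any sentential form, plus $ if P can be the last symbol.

We compute FOLLOW(P) using the standard algorithm.
FOLLOW(S) starts with {$}.
FIRST(P) = {1}
FIRST(Q) = {2}
FIRST(S) = {1, 3}
FOLLOW(P) = {$, 1, 2}
FOLLOW(Q) = {$, 1}
FOLLOW(S) = {$}
Therefore, FOLLOW(P) = {$, 1, 2}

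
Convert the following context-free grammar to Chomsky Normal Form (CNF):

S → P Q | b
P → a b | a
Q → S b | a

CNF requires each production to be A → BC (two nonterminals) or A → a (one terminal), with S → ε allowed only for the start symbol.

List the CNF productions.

S → b; TA → a; TB → b; P → a; Q → a; S → P Q; P → TA TB; Q → S TB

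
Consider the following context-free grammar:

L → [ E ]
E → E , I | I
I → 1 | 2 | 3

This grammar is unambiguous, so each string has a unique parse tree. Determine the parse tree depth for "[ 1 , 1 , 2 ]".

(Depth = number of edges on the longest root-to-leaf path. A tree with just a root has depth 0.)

5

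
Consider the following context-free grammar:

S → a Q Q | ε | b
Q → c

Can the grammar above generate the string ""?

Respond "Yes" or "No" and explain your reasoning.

Yes - a valid derivation exists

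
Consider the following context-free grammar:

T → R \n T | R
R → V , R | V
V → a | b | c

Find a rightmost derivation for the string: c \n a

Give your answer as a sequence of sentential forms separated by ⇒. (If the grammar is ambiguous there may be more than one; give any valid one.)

T ⇒ R \n T ⇒ R \n R ⇒ R \n V ⇒ R \n a ⇒ V \n a ⇒ c \n a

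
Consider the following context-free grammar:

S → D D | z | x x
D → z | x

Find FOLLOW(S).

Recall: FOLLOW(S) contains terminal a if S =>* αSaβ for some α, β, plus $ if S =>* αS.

We compute FOLLOW(S) using the standard algorithm.
FOLLOW(S) starts with {$}.
FIRST(D) = {x, z}
FIRST(S) = {x, z}
FOLLOW(D) = {$, x, z}
FOLLOW(S) = {$}
Therefore, FOLLOW(S) = {$}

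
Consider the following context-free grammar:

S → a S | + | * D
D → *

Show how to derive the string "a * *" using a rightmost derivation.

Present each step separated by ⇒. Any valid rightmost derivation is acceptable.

S ⇒ a S ⇒ a * D ⇒ a * *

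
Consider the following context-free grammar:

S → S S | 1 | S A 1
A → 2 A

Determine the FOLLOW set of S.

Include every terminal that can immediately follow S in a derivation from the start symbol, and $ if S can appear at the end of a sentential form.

We compute FOLLOW(S) using the standard algorithm.
FOLLOW(S) starts with {$}.
FIRST(A) = {2}
FIRST(S) = {1}
FOLLOW(A) = {1}
FOLLOW(S) = {$, 1, 2}
Therefore, FOLLOW(S) = {$, 1, 2}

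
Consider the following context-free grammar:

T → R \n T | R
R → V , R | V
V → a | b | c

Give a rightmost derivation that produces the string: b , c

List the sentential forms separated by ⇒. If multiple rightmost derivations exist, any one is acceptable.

T ⇒ R ⇒ V , R ⇒ V , V ⇒ V , c ⇒ b , c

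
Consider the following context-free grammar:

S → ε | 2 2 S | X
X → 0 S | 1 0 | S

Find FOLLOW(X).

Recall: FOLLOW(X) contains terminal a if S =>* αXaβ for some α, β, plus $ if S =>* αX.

We compute FOLLOW(X) using the standard algorithm.
FOLLOW(S) starts with {$}.
FIRST(S) = {0, 1, 2, ε}
FIRST(X) = {0, 1, 2, ε}
FOLLOW(S) = {$}
FOLLOW(X) = {$}
Therefore, FOLLOW(X) = {$}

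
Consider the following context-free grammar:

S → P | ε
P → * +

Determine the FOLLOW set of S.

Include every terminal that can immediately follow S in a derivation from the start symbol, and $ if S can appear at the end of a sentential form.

We compute FOLLOW(S) using the standard algorithm.
FOLLOW(S) starts with {$}.
FIRST(P) = {*}
FIRST(S) = {*, ε}
FOLLOW(P) = {$}
FOLLOW(S) = {$}
Therefore, FOLLOW(S) = {$}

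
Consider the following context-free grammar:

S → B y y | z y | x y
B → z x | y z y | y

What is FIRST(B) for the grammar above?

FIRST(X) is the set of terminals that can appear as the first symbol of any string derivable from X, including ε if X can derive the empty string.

We compute FIRST(B) using the standard algorithm.
FIRST(B) = {y, z}
FIRST(S) = {x, y, z}
Therefore, FIRST(B) = {y, z}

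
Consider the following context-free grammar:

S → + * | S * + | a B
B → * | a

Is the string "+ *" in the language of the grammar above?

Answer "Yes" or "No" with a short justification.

Yes - a valid derivation exists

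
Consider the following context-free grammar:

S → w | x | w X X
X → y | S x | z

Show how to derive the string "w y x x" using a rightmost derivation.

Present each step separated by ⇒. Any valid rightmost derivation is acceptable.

S ⇒ w X X ⇒ w X S x ⇒ w X x x ⇒ w y x x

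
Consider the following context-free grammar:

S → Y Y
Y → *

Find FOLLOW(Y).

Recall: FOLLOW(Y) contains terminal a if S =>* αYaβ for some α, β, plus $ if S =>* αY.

We compute FOLLOW(Y) using the standard algorithm.
FOLLOW(S) starts with {$}.
FIRST(S) = {*}
FIRST(Y) = {*}
FOLLOW(S) = {$}
FOLLOW(Y) = {$, *}
Therefore, FOLLOW(Y) = {$, *}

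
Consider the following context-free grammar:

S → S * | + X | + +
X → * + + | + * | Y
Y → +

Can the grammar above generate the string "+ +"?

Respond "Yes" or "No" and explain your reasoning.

Yes - a valid derivation exists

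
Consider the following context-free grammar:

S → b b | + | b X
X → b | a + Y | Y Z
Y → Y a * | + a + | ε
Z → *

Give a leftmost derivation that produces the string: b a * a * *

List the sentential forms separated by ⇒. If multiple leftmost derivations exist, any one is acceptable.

S ⇒ b X ⇒ b Y Z ⇒ b Y a * Z ⇒ b Y a * a * Z ⇒ b a * a * Z ⇒ b a * a * *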